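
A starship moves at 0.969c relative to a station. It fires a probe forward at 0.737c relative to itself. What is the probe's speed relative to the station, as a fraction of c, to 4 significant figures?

Relativistic velocity addition: u = (u' + v)/(1 + u'v/c²)
= (0.737 + 0.969)/(1 + 0.737×0.969) = 1.706/1.71415 = 0.9952

u ≈ 0.9952c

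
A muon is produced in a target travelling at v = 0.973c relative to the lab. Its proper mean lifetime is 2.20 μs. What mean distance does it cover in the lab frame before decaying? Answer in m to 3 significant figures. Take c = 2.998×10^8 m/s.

γ = 1/√(1 − 0.973²) = 4.3327
Dilated lifetime: Δt = γτ₀ = 4.3327 × 2.20 μs = 9.5319 μs
d = vΔt = 0.973c × 9.5319 μs = 2.9171×10^8 m/s × 9.5319×10^-6 s = 2780 m

d ≈ 2780 m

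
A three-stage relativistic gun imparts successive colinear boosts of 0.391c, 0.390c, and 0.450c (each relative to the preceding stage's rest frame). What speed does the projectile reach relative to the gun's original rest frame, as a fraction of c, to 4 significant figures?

u ≈ 0.8641c

Compose boost 2: (0.390 + 0.391)/(1 + 0.390×0.391) = 0.7810/1.15249 = 0.677663
Compose boost 3: (0.450 + 0.677663)/(1 + 0.450×0.677663) = 1.12766/1.30495 = 0.8641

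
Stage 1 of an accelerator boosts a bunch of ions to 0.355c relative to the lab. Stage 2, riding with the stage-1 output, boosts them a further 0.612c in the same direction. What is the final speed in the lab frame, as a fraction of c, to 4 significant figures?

u ≈ 0.7944c

Compose boost 2: (0.612 + 0.355)/(1 + 0.612×0.355) = 0.9670/1.21726 = 0.7944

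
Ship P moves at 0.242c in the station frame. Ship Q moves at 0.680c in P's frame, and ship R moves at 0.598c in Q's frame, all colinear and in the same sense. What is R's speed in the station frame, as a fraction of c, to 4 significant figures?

Compose boost 2: (0.680 + 0.242)/(1 + 0.680×0.242) = 0.9220/1.16456 = 0.791715
Compose boost 3: (0.598 + 0.791715)/(1 + 0.598×0.791715) = 1.38972/1.47345 = 0.9432

u ≈ 0.9432c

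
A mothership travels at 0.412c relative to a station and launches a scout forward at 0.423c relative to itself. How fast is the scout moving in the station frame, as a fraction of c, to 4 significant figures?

u ≈ 0.7111c

Compose boost 2: (0.423 + 0.412)/(1 + 0.423×0.412) = 0.8350/1.17428 = 0.7111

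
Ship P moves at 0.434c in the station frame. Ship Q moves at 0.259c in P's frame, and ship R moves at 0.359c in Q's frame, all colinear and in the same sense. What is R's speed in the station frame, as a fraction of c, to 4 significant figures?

u ≈ 0.8025c

Compose boost 2: (0.259 + 0.434)/(1 + 0.259×0.434) = 0.6930/1.11241 = 0.622974
Compose boost 3: (0.359 + 0.622974)/(1 + 0.359×0.622974) = 0.981974/1.22365 = 0.8025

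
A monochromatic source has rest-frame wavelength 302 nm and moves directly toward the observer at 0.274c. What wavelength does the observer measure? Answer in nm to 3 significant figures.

Relativistic Doppler: λ_obs = λ_src √((1−β)/(1+β))
= 302 × √(0.72600/1.2740) = 302 × 0.75489 = 228 nm

λ_obs ≈ 228 nm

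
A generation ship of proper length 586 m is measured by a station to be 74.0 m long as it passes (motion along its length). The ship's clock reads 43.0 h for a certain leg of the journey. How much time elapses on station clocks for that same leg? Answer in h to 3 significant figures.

Δt ≈ 341 h

Length contraction ⇒ γ = L₀/L = 586/74.0 = 7.9189
Time dilation: Δt = γτ₀ = 7.9189 × 43.0 h = 341 h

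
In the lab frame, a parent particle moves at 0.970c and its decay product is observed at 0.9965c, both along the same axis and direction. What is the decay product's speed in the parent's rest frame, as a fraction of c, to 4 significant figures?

Inverse velocity addition: u' = (u − v)/(1 − uv/c²)
= (0.9965 − 0.970)/(1 − 0.9965×0.970) = 0.02650/0.0333950 = 0.7935

u' ≈ 0.7935c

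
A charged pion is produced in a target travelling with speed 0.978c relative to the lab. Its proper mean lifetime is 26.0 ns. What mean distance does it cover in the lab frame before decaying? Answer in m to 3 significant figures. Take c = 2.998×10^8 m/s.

γ = 1/√(1 − 0.978²) = 4.7938
Dilated lifetime: Δt = γτ₀ = 4.7938 × 26.0 ns = 124.64 ns
d = vΔt = 0.978c × 124.64 ns = 2.9320×10^8 m/s × 1.2464×10^-7 s = 36.5 m

d ≈ 36.5 m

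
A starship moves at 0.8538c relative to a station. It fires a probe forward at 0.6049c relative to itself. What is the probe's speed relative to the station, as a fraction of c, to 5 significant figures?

Relativistic velocity addition: u = (u' + v)/(1 + u'v/c²)
= (0.6049 + 0.8538)/(1 + 0.6049×0.8538) = 1.4587/1.516464 = 0.96191

u ≈ 0.96191c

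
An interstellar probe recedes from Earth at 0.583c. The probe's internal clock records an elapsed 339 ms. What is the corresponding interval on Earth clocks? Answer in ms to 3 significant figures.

Δt ≈ 417 ms

γ = 1/√(1 − 0.583²) = 1.2308
Time dilation: Δt = γτ₀ = 1.2308 × 339 ms = 417 ms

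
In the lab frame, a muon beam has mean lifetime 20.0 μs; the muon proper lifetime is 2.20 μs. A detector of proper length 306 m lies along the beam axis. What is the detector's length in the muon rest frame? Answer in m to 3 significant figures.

L ≈ 33.7 m

Time dilation ⇒ γ = Δt/τ₀ = 20.0/2.20 = 9.0909
Length contraction: L = L₀/γ = 306/9.0909 = 33.7 m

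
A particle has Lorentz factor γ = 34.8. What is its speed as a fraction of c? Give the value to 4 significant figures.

β ≈ 0.9996

β = √(1 − 1/γ²) = √(1 − 1/34.8²) = √(0.999174) = 0.9996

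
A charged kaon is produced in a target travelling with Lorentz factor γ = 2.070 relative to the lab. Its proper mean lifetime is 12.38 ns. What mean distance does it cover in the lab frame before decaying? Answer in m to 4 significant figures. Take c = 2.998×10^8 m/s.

β = √(1 − 1/γ²) = √(1 − 1/2.070²) = 0.875570
Dilated lifetime: Δt = γτ₀ = 2.070 × 12.38 ns = 25.6266 ns
d = vΔt = 0.875570c × 25.6266 ns = 2.62496×10^8 m/s × 2.56266×10^-8 s = 6.727 m

d ≈ 6.727 m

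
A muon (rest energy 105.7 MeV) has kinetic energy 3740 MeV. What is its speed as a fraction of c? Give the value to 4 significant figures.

β ≈ 0.9996

γ = 1 + K/(m₀c²) = 1 + 3740/105.7 = 36.3832
β = √(1 − 1/γ²) = 0.9996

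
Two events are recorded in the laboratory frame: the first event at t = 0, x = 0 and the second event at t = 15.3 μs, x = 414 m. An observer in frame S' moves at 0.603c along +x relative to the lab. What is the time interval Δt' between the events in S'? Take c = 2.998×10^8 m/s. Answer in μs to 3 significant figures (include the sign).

γ = 1/√(1 − 0.603²) = 1.2535
Δt' = γ(Δt − vΔx/c²) = 1.2535 × (15.3 μs − 0.603×414 m / (2.998×10^8 m/s))
= 1.2535 × (14.467 μs) = 18.1 μs

Δt' ≈ 18.1 μs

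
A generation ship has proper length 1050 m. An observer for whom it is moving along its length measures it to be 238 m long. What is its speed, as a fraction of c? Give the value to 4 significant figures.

γ = L₀/L = 1050/238 = 4.41176
β = √(1 − 1/γ²) = 0.9740

β ≈ 0.9740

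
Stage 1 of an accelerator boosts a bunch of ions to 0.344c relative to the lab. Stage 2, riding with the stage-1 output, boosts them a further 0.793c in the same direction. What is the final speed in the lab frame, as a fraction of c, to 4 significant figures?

Compose boost 2: (0.793 + 0.344)/(1 + 0.793×0.344) = 1.137/1.27279 = 0.8933

u ≈ 0.8933c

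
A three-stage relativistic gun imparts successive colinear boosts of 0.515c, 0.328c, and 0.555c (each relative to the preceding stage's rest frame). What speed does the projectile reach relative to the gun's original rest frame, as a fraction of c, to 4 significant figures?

Compose boost 2: (0.328 + 0.515)/(1 + 0.328×0.515) = 0.8430/1.16892 = 0.721179
Compose boost 3: (0.555 + 0.721179)/(1 + 0.555×0.721179) = 1.27618/1.40025 = 0.9114

u ≈ 0.9114c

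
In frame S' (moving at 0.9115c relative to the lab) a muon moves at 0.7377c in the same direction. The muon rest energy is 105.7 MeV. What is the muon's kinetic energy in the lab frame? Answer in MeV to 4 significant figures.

K ≈ 530.9 MeV

u_lab = (0.7377 + 0.9115)/(1 + 0.7377×0.9115) = 0.9861197
γ = 1/√(1 − 0.9861197²) = 6.02280
K = (γ − 1)m₀c² = (6.02280 − 1) × 105.7 = 5.02280 × 105.7 = 530.9 MeV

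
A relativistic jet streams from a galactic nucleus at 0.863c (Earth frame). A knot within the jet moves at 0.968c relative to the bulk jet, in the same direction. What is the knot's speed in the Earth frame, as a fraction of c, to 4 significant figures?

u ≈ 0.9976c

Relativistic velocity addition: u = (u' + v)/(1 + u'v/c²)
= (0.968 + 0.863)/(1 + 0.968×0.863) = 1.831/1.83538 = 0.9976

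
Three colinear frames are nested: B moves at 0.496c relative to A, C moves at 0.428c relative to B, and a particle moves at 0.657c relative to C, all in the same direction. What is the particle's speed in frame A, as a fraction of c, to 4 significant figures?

u ≈ 0.9456c

Compose boost 2: (0.428 + 0.496)/(1 + 0.428×0.496) = 0.9240/1.21229 = 0.762195
Compose boost 3: (0.657 + 0.762195)/(1 + 0.657×0.762195) = 1.41920/1.50076 = 0.9456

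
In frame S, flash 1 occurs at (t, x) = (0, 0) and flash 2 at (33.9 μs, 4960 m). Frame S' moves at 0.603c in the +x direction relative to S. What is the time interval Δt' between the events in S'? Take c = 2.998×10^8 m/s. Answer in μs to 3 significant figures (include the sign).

Δt' ≈ 30.0 μs

γ = 1/√(1 − 0.603²) = 1.2535
Δt' = γ(Δt − vΔx/c²) = 1.2535 × (33.9 μs − 0.603×4960 m / (2.998×10^8 m/s))
= 1.2535 × (23.924 μs) = 30.0 μs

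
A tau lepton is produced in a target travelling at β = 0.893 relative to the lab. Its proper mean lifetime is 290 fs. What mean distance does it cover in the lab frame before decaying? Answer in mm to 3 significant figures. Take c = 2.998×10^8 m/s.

d ≈ 0.173 mm

γ = 1/√(1 − 0.893²) = 2.2219
Dilated lifetime: Δt = γτ₀ = 2.2219 × 290 fs = 644.36 fs
d = vΔt = 0.893c × 644.36 fs = 2.6772×10^8 m/s × 6.4436×10^-13 s = 0.173 mm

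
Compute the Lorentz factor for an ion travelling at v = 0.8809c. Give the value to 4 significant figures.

γ ≈ 2.113

γ = 1/√(1 − β²) = 1/√(1 − 0.8809²) = 1/√(0.224015) = 2.113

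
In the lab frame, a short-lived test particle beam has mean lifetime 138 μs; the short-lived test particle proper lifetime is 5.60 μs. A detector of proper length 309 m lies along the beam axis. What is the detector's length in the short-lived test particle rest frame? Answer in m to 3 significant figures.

L ≈ 12.5 m

Time dilation ⇒ γ = Δt/τ₀ = 138/5.60 = 24.643
Length contraction: L = L₀/γ = 309/24.643 = 12.5 m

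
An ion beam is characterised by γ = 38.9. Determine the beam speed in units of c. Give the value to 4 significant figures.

β = √(1 − 1/γ²) = √(1 − 1/38.9²) = √(0.999339) = 0.9997

β ≈ 0.9997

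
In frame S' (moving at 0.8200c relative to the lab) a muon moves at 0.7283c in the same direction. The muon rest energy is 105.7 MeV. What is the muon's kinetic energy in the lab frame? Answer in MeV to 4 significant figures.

K ≈ 324.7 MeV

u_lab = (0.7283 + 0.8200)/(1 + 0.7283×0.8200) = 0.9693803
γ = 1/√(1 − 0.9693803²) = 4.07225
K = (γ − 1)m₀c² = (4.07225 − 1) × 105.7 = 3.07225 × 105.7 = 324.7 MeV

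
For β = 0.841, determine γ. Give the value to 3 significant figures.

γ ≈ 1.85

γ = 1/√(1 − β²) = 1/√(1 − 0.841²) = 1/√(0.29272) = 1.85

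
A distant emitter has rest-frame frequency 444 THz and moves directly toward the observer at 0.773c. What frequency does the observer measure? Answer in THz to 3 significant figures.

Relativistic Doppler: f_obs = f_src √((1+β)/(1−β))
= 444 × √(1.7730/0.22700) = 444 × 2.7947 = 1240 THz

f_obs ≈ 1240 THz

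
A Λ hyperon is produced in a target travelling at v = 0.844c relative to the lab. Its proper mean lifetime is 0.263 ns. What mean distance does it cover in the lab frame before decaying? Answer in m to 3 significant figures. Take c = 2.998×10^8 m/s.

γ = 1/√(1 − 0.844²) = 1.8645
Dilated lifetime: Δt = γτ₀ = 1.8645 × 0.263 ns = 0.49036 ns
d = vΔt = 0.844c × 0.49036 ns = 2.5303×10^8 m/s × 4.9036×10^-10 s = 0.124 m

d ≈ 0.124 m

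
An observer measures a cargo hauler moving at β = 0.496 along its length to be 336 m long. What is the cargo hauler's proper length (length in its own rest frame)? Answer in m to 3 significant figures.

γ = 1/√(1 − 0.496²) = 1.1516
L₀ = γL = 1.1516 × 336 = 387 m

L₀ ≈ 387 m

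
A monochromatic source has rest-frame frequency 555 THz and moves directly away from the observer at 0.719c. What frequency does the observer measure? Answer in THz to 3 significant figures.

Relativistic Doppler: f_obs = f_src √((1−β)/(1+β))
= 555 × √(0.28100/1.7190) = 555 × 0.40431 = 224 THz

f_obs ≈ 224 THz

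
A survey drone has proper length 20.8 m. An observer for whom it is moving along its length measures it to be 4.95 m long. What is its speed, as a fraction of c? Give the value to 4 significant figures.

γ = L₀/L = 20.8/4.95 = 4.20202
β = √(1 − 1/γ²) = 0.9713

β ≈ 0.9713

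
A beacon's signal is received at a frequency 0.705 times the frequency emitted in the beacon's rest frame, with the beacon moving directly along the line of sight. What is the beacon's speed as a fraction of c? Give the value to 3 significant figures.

β ≈ 0.336

f_obs/f_src = √((1−β)/(1+β)) = 0.705  ⇒  (1−β)/(1+β) = 0.49702
β = |1 − D²|/(1 + D²) = |1 − 0.49702|/(1 + 0.49702) = 0.336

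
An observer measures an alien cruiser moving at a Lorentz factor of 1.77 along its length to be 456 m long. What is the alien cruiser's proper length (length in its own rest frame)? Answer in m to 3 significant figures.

L₀ ≈ 807 m

γ = 1.77 (given)
L₀ = γL = 1.77 × 456 = 807 m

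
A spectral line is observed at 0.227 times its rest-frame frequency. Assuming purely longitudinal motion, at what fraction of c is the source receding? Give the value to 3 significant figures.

f_obs/f_src = √((1−β)/(1+β)) = 0.227  ⇒  (1−β)/(1+β) = 0.051529
β = |1 − D²|/(1 + D²) = |1 − 0.051529|/(1 + 0.051529) = 0.902

β ≈ 0.902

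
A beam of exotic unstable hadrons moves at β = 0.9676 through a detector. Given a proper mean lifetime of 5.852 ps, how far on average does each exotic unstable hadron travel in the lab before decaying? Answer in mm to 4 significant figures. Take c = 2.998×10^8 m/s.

γ = 1/√(1 − 0.9676²) = 3.96058
Dilated lifetime: Δt = γτ₀ = 3.96058 × 5.852 ps = 23.1773 ps
d = vΔt = 0.9676c × 23.1773 ps = 2.90086×10^8 m/s × 2.31773×10^-11 s = 6.723 mm

d ≈ 6.723 mm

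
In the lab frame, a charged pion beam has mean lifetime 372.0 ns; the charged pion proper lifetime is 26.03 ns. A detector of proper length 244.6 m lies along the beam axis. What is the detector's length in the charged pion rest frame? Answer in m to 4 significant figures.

L ≈ 17.12 m

Time dilation ⇒ γ = Δt/τ₀ = 372.0/26.03 = 14.2912
Length contraction: L = L₀/γ = 244.6/14.2912 = 17.12 m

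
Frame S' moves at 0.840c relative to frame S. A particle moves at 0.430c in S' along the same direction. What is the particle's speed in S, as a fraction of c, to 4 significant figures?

u ≈ 0.9330c

Relativistic velocity addition: u = (u' + v)/(1 + u'v/c²)
= (0.430 + 0.840)/(1 + 0.430×0.840) = 1.270/1.36120 = 0.9330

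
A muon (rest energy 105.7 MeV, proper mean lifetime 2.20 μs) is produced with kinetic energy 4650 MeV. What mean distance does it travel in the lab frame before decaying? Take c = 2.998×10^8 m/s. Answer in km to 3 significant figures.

d ≈ 29.7 km

γ = 1 + K/(m₀c²) = 1 + 4650/105.7 = 44.992
β = √(1 − 1/γ²) = 0.99975
Dilated lifetime: γτ₀ = 44.992 × 2.20 μs = 98.983 μs
d = βc·γτ₀ = 0.99975 × (2.998×10^8 m/s) × 9.8983×10^-5 s = 29.7 km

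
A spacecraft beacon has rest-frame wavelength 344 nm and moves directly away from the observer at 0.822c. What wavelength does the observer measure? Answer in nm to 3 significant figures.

Relativistic Doppler: λ_obs = λ_src √((1+β)/(1−β))
= 344 × √(1.8220/0.17800) = 344 × 3.1994 = 1100 nm

λ_obs ≈ 1100 nm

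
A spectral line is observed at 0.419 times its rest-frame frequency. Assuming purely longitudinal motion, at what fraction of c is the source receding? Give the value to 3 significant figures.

f_obs/f_src = √((1−β)/(1+β)) = 0.419  ⇒  (1−β)/(1+β) = 0.17556
β = |1 − D²|/(1 + D²) = |1 − 0.17556|/(1 + 0.17556) = 0.701

β ≈ 0.701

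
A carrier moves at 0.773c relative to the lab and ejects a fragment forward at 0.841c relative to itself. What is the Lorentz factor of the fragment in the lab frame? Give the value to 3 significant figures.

u_lab = (0.841 + 0.773)/(1 + 0.841×0.773) = 1.614/1.65009 = 0.978127
γ = 1/√(1 − 0.978127²) = 4.81

γ ≈ 4.81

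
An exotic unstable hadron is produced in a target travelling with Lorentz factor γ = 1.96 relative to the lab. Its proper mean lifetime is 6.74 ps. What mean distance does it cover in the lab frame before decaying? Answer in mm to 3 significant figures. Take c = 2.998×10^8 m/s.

d ≈ 3.41 mm

β = √(1 − 1/γ²) = √(1 − 1/1.96²) = 0.86005
Dilated lifetime: Δt = γτ₀ = 1.96 × 6.74 ps = 13.210 ps
d = vΔt = 0.86005c × 13.210 ps = 2.5784×10^8 m/s × 1.3210×10^-11 s = 3.41 mm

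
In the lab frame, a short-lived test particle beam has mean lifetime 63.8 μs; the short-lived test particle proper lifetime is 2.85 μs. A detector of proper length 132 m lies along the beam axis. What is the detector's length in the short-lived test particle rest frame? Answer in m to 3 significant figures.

Time dilation ⇒ γ = Δt/τ₀ = 63.8/2.85 = 22.386
Length contraction: L = L₀/γ = 132/22.386 = 5.90 m

L ≈ 5.90 m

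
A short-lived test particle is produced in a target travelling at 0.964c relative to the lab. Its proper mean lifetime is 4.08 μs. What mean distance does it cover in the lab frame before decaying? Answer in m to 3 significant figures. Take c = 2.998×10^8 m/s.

γ = 1/√(1 − 0.964²) = 3.7608
Dilated lifetime: Δt = γτ₀ = 3.7608 × 4.08 μs = 15.344 μs
d = vΔt = 0.964c × 15.344 μs = 2.8901×10^8 m/s × 1.5344×10^-5 s = 4430 m

d ≈ 4430 m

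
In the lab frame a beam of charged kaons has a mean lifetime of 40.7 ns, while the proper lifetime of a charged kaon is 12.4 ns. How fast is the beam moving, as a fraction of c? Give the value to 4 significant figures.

β ≈ 0.9525

γ = Δt/τ₀ = 40.7/12.4 = 3.28226
β = √(1 − 1/γ²) = √(1 − 1/3.28226²) = 0.9525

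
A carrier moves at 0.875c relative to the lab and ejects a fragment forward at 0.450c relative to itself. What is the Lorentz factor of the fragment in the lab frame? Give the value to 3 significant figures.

u_lab = (0.450 + 0.875)/(1 + 0.450×0.875) = 1.325/1.39375 = 0.950673
γ = 1/√(1 − 0.950673²) = 3.22

γ ≈ 3.22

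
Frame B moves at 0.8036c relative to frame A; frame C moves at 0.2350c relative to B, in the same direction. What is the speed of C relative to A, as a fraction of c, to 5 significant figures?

Compose boost 2: (0.2350 + 0.8036)/(1 + 0.2350×0.8036) = 1.0386/1.188846 = 0.87362

u ≈ 0.87362c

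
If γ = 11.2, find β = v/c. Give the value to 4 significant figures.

β = √(1 − 1/γ²) = √(1 − 1/11.2²) = √(0.992028) = 0.9960

β ≈ 0.9960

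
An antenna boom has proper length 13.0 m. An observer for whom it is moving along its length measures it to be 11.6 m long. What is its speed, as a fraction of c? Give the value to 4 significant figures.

γ = L₀/L = 13.0/11.6 = 1.12069
β = √(1 − 1/γ²) = 0.4514

β ≈ 0.4514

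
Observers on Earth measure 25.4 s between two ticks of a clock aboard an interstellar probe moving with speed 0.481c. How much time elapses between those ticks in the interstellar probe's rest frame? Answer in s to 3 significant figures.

τ₀ ≈ 22.3 s

γ = 1/√(1 − 0.481²) = 1.1406
Proper time: τ₀ = Δt/γ = 25.4/1.1406 = 22.3 s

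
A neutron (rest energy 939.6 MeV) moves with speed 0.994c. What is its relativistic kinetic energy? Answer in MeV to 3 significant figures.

γ = 1/√(1 − 0.994²) = 9.1424
K = (γ − 1)m₀c² = (9.1424 − 1) × 939.6 MeV = 8.1424 × 939.6 MeV = 7650 MeV

K ≈ 7650 MeV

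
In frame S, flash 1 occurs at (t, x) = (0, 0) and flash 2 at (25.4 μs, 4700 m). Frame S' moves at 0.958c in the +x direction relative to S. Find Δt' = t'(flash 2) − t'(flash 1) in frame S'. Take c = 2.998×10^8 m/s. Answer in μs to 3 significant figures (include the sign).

Δt' ≈ 36.2 μs

γ = 1/√(1 − 0.958²) = 3.4871
Δt' = γ(Δt − vΔx/c²) = 3.4871 × (25.4 μs − 0.958×4700 m / (2.998×10^8 m/s))
= 3.4871 × (10.381 μs) = 36.2 μs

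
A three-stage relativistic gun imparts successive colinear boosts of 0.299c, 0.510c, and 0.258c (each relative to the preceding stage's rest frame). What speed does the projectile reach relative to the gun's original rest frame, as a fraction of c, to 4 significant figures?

u ≈ 0.8128c

Compose boost 2: (0.510 + 0.299)/(1 + 0.510×0.299) = 0.8090/1.15249 = 0.701958
Compose boost 3: (0.258 + 0.701958)/(1 + 0.258×0.701958) = 0.959958/1.18111 = 0.8128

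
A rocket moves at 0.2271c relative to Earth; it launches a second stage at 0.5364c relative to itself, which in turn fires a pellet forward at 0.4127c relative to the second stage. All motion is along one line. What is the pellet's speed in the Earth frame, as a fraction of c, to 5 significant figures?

Compose boost 2: (0.5364 + 0.2271)/(1 + 0.5364×0.2271) = 0.76350/1.121816 = 0.6805926
Compose boost 3: (0.4127 + 0.6805926)/(1 + 0.4127×0.6805926) = 1.093293/1.280881 = 0.85355

u ≈ 0.85355c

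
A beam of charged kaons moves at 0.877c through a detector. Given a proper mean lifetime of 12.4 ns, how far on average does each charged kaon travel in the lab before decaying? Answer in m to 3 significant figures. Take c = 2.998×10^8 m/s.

γ = 1/√(1 − 0.877²) = 2.0812
Dilated lifetime: Δt = γτ₀ = 2.0812 × 12.4 ns = 25.807 ns
d = vΔt = 0.877c × 25.807 ns = 2.6292×10^8 m/s × 2.5807×10^-8 s = 6.79 m

d ≈ 6.79 m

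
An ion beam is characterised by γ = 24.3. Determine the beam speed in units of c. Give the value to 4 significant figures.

β ≈ 0.9992

β = √(1 − 1/γ²) = √(1 − 1/24.3²) = √(0.998306) = 0.9992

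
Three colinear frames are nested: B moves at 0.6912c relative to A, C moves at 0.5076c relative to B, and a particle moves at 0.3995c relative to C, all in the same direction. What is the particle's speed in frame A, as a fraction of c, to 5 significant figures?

Compose boost 2: (0.5076 + 0.6912)/(1 + 0.5076×0.6912) = 1.1988/1.350853 = 0.8874392
Compose boost 3: (0.3995 + 0.8874392)/(1 + 0.3995×0.8874392) = 1.286939/1.354532 = 0.95010

u ≈ 0.95010c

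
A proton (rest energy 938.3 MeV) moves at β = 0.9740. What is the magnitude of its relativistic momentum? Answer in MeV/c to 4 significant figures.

p ≈ 4034 MeV/c

γ = 1/√(1 − 0.9740²) = 4.41408
p = γβm₀c = 4.41408 × 0.9740 × 938.3 MeV/c = 4034 MeV/c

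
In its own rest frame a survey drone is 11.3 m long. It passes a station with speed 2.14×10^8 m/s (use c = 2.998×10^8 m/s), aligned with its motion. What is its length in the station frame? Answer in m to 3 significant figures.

β = v/c = 2.14×10^8 / 2.998×10^8 = 0.71381
γ = 1/√(1 − 0.71381²) = 1.4279
Length contraction: L = L₀/γ = 11.3/1.4279 = 7.91 m

L ≈ 7.91 m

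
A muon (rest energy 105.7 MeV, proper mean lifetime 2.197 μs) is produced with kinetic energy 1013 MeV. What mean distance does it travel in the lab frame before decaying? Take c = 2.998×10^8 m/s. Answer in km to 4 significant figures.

γ = 1 + K/(m₀c²) = 1 + 1013/105.7 = 10.5837
β = √(1 − 1/γ²) = 0.995526
Dilated lifetime: γτ₀ = 10.5837 × 2.197 μs = 23.2524 μs
d = βc·γτ₀ = 0.995526 × (2.998×10^8 m/s) × 2.32524×10^-5 s = 6.940 km

d ≈ 6.940 km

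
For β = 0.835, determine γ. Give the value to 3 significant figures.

γ ≈ 1.82

γ = 1/√(1 − β²) = 1/√(1 − 0.835²) = 1/√(0.30278) = 1.82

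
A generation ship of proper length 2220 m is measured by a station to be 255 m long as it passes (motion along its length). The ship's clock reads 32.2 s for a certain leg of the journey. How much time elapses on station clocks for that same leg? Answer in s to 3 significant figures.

Length contraction ⇒ γ = L₀/L = 2220/255 = 8.7059
Time dilation: Δt = γτ₀ = 8.7059 × 32.2 s = 280 s

Δt ≈ 280 s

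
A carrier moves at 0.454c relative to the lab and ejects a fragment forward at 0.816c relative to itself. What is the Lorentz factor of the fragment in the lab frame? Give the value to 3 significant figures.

γ ≈ 2.66

u_lab = (0.816 + 0.454)/(1 + 0.816×0.454) = 1.270/1.37046 = 0.926693
γ = 1/√(1 − 0.926693²) = 2.66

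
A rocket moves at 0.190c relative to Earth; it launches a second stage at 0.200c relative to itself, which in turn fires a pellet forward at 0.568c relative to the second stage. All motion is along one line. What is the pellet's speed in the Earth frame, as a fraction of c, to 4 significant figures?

u ≈ 0.7777c

Compose boost 2: (0.200 + 0.190)/(1 + 0.200×0.190) = 0.3900/1.03800 = 0.375723
Compose boost 3: (0.568 + 0.375723)/(1 + 0.568×0.375723) = 0.943723/1.21341 = 0.7777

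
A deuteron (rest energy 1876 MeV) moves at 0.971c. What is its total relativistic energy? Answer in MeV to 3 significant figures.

E ≈ 7850 MeV

γ = 1/√(1 − 0.971²) = 4.1827
E = γm₀c² = 4.1827 × 1876 MeV = 7850 MeV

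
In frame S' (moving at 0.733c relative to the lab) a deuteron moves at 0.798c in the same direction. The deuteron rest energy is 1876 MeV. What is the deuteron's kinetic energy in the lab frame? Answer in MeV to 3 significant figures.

K ≈ 5380 MeV

u_lab = (0.798 + 0.733)/(1 + 0.798×0.733) = 0.965971
γ = 1/√(1 − 0.965971²) = 3.8662
K = (γ − 1)m₀c² = (3.8662 − 1) × 1876 = 2.8662 × 1876 = 5380 MeV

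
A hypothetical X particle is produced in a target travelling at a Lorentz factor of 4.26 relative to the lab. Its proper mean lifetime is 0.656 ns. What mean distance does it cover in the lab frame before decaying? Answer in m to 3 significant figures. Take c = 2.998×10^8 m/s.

β = √(1 − 1/γ²) = √(1 − 1/4.26²) = 0.97206
Dilated lifetime: Δt = γτ₀ = 4.26 × 0.656 ns = 2.7946 ns
d = vΔt = 0.97206c × 2.7946 ns = 2.9142×10^8 m/s × 2.7946×10^-9 s = 0.814 m

d ≈ 0.814 m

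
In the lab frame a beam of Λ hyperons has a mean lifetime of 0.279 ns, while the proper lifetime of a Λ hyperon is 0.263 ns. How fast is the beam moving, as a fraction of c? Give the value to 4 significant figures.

γ = Δt/τ₀ = 0.279/0.263 = 1.06084
β = √(1 − 1/γ²) = √(1 − 1/1.06084²) = 0.3338

β ≈ 0.3338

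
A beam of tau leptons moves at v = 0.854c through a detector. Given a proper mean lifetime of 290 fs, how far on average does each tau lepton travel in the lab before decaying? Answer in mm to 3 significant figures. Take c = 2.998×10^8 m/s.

γ = 1/√(1 − 0.854²) = 1.9221
Dilated lifetime: Δt = γτ₀ = 1.9221 × 290 fs = 557.40 fs
d = vΔt = 0.854c × 557.40 fs = 2.5603×10^8 m/s × 5.5740×10^-13 s = 0.143 mm

d ≈ 0.143 mm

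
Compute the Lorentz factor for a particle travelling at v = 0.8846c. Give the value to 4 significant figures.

γ = 1/√(1 − β²) = 1/√(1 − 0.8846²) = 1/√(0.217483) = 2.144

γ ≈ 2.144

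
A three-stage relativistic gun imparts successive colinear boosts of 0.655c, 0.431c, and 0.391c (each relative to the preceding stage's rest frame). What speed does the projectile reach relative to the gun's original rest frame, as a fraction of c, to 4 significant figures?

u ≈ 0.9300c

Compose boost 2: (0.431 + 0.655)/(1 + 0.431×0.655) = 1.086/1.28231 = 0.846912
Compose boost 3: (0.391 + 0.846912)/(1 + 0.391×0.846912) = 1.23791/1.33114 = 0.9300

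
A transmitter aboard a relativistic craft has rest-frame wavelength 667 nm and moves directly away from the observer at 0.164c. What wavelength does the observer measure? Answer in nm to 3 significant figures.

Relativistic Doppler: λ_obs = λ_src √((1+β)/(1−β))
= 667 × √(1.1640/0.83600) = 667 × 1.1800 = 787 nm

λ_obs ≈ 787 nm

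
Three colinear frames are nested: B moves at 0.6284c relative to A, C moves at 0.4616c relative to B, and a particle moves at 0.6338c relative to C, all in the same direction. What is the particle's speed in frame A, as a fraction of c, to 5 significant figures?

u ≈ 0.96301c

Compose boost 2: (0.4616 + 0.6284)/(1 + 0.4616×0.6284) = 1.0900/1.290069 = 0.8449158
Compose boost 3: (0.6338 + 0.8449158)/(1 + 0.6338×0.8449158) = 1.478716/1.535508 = 0.96301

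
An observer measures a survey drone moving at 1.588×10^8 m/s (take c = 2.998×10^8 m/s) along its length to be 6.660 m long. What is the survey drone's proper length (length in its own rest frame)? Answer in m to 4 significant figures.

β = v/c = 1.588×10^8 / 2.998×10^8 = 0.529686
γ = 1/√(1 − 0.529686²) = 1.17898
L₀ = γL = 1.17898 × 6.660 = 7.852 m

L₀ ≈ 7.852 m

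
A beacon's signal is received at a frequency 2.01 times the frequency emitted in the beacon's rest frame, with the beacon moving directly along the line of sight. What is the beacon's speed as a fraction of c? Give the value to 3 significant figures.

f_obs/f_src = √((1+β)/(1−β)) = 2.01  ⇒  (1+β)/(1−β) = 4.0401
β = |1 − D²|/(1 + D²) = |1 − 4.0401|/(1 + 4.0401) = 0.603

β ≈ 0.603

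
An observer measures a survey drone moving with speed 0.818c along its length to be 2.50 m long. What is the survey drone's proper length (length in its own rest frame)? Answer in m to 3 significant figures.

L₀ ≈ 4.35 m

γ = 1/√(1 − 0.818²) = 1.7385
L₀ = γL = 1.7385 × 2.50 = 4.35 m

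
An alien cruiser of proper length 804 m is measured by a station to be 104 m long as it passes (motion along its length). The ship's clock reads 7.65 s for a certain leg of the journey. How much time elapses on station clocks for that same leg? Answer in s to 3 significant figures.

Δt ≈ 59.1 s

Length contraction ⇒ γ = L₀/L = 804/104 = 7.7308
Time dilation: Δt = γτ₀ = 7.7308 × 7.65 s = 59.1 s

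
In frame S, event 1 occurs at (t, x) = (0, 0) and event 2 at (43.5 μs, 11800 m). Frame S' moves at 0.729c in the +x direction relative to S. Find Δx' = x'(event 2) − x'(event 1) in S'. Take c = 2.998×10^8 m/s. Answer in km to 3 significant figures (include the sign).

Δx' ≈ 3.35 km

γ = 1/√(1 − 0.729²) = 1.4609
Δx' = γ(Δx − vΔt) = 1.4609 × (11800 m − 0.729×(2.998×10^8 m/s)×43.5×10^-6 s)
= 1.4609 × (2292.9 m) = 3.35 km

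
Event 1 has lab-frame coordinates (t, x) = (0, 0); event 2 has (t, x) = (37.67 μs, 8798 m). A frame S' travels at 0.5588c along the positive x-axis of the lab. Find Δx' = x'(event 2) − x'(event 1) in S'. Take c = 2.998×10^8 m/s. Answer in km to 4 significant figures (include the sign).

Δx' ≈ 2.999 km

γ = 1/√(1 − 0.5588²) = 1.20583
Δx' = γ(Δx − vΔt) = 1.20583 × (8798 m − 0.5588×(2.998×10^8 m/s)×37.67×10^-6 s)
= 1.20583 × (2487.21 m) = 2.999 km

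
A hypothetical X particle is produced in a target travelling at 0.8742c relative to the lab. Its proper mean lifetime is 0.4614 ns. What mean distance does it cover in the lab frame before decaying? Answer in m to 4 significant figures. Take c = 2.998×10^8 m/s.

γ = 1/√(1 − 0.8742²) = 2.05945
Dilated lifetime: Δt = γτ₀ = 2.05945 × 0.4614 ns = 0.950231 ns
d = vΔt = 0.8742c × 0.950231 ns = 2.62085×10^8 m/s × 9.50231×10^-10 s = 0.2490 m

d ≈ 0.2490 m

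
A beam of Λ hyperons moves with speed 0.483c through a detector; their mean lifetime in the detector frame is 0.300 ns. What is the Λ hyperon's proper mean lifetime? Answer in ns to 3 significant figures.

τ₀ ≈ 0.263 ns

γ = 1/√(1 − 0.483²) = 1.1420
Proper time: τ₀ = Δt/γ = 0.300/1.1420 = 0.263 ns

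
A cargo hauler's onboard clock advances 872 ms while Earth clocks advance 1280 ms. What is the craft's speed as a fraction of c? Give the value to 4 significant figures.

β ≈ 0.7321

γ = Δt/τ₀ = 1280/872 = 1.46789
β = √(1 − 1/γ²) = √(1 − 1/1.46789²) = 0.7321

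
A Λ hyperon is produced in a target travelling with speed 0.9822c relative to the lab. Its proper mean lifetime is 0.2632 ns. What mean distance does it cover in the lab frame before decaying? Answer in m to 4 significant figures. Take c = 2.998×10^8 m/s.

d ≈ 0.4126 m

γ = 1/√(1 − 0.9822²) = 5.32373
Dilated lifetime: Δt = γτ₀ = 5.32373 × 0.2632 ns = 1.40121 ns
d = vΔt = 0.9822c × 1.40121 ns = 2.94464×10^8 m/s × 1.40121×10^-9 s = 0.4126 m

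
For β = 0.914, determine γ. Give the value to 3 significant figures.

γ = 1/√(1 − β²) = 1/√(1 − 0.914²) = 1/√(0.16460) = 2.46

γ ≈ 2.46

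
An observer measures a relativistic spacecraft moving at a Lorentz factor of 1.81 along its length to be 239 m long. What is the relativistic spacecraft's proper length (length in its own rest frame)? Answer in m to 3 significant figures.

γ = 1.81 (given)
L₀ = γL = 1.81 × 239 = 433 m

L₀ ≈ 433 m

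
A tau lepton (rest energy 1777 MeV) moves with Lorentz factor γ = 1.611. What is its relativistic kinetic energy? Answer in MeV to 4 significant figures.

γ = 1.611 (given)
K = (γ − 1)m₀c² = (1.611 − 1) × 1777 MeV = 0.611000 × 1777 MeV = 1086 MeV

K ≈ 1086 MeV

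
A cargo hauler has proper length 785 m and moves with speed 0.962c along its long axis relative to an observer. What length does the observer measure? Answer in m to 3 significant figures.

γ = 1/√(1 − 0.962²) = 3.6623
Length contraction: L = L₀/γ = 785/3.6623 = 214 m

L ≈ 214 m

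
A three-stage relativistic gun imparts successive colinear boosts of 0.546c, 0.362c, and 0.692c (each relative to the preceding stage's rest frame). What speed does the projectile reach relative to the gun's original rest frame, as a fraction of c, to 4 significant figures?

Compose boost 2: (0.362 + 0.546)/(1 + 0.362×0.546) = 0.9080/1.19765 = 0.758150
Compose boost 3: (0.692 + 0.758150)/(1 + 0.692×0.758150) = 1.45015/1.52464 = 0.9511

u ≈ 0.9511c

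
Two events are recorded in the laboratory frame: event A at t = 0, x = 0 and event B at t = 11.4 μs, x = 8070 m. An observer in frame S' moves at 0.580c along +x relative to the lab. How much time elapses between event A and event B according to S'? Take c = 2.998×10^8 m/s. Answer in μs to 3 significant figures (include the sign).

γ = 1/√(1 − 0.580²) = 1.2276
Δt' = γ(Δt − vΔx/c²) = 1.2276 × (11.4 μs − 0.580×8070 m / (2.998×10^8 m/s))
= 1.2276 × (-4.2124 μs) = -5.17 μs

Δt' ≈ -5.17 μs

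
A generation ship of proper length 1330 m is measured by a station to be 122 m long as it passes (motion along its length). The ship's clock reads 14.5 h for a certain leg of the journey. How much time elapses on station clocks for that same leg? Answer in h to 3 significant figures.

Δt ≈ 158 h

Length contraction ⇒ γ = L₀/L = 1330/122 = 10.902
Time dilation: Δt = γτ₀ = 10.902 × 14.5 h = 158 h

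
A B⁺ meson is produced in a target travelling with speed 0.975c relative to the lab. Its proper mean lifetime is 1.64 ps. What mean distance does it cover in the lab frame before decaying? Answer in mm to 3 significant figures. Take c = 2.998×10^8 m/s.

d ≈ 2.16 mm

γ = 1/√(1 − 0.975²) = 4.5004
Dilated lifetime: Δt = γτ₀ = 4.5004 × 1.64 ps = 7.3806 ps
d = vΔt = 0.975c × 7.3806 ps = 2.9230×10^8 m/s × 7.3806×10^-12 s = 2.16 mm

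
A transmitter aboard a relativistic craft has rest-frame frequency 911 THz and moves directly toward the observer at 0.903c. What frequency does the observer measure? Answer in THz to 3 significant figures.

f_obs ≈ 4040 THz

Relativistic Doppler: f_obs = f_src √((1+β)/(1−β))
= 911 × √(1.9030/0.097000) = 911 × 4.4293 = 4040 THz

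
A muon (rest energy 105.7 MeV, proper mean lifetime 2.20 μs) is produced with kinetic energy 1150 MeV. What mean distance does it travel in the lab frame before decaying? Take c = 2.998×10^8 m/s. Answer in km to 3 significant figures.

d ≈ 7.81 km

γ = 1 + K/(m₀c²) = 1 + 1150/105.7 = 11.880
β = √(1 − 1/γ²) = 0.99645
Dilated lifetime: γτ₀ = 11.880 × 2.20 μs = 26.136 μs
d = βc·γτ₀ = 0.99645 × (2.998×10^8 m/s) × 2.6136×10^-5 s = 7.81 km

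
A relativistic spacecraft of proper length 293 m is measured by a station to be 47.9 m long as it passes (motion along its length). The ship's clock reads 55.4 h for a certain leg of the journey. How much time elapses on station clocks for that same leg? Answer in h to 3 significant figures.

Length contraction ⇒ γ = L₀/L = 293/47.9 = 6.1169
Time dilation: Δt = γτ₀ = 6.1169 × 55.4 h = 339 h

Δt ≈ 339 h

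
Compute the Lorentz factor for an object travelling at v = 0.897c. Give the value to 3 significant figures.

γ = 1/√(1 − β²) = 1/√(1 − 0.897²) = 1/√(0.19539) = 2.26

γ ≈ 2.26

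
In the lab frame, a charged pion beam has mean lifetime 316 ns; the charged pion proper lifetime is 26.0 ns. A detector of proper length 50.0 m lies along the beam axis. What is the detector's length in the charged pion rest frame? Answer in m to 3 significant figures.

L ≈ 4.11 m

Time dilation ⇒ γ = Δt/τ₀ = 316/26.0 = 12.154
Length contraction: L = L₀/γ = 50.0/12.154 = 4.11 m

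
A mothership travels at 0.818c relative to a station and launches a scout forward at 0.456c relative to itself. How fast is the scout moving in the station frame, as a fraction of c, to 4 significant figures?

u ≈ 0.9279c

Compose boost 2: (0.456 + 0.818)/(1 + 0.456×0.818) = 1.274/1.37301 = 0.9279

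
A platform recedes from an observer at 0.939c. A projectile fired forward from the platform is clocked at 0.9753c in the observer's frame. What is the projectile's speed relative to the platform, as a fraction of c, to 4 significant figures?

Inverse velocity addition: u' = (u − v)/(1 − uv/c²)
= (0.9753 − 0.939)/(1 − 0.9753×0.939) = 0.03630/0.0841933 = 0.4312

u' ≈ 0.4312c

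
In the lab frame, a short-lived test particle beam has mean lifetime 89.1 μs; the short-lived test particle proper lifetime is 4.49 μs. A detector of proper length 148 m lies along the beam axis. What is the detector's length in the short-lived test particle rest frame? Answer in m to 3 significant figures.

Time dilation ⇒ γ = Δt/τ₀ = 89.1/4.49 = 19.844
Length contraction: L = L₀/γ = 148/19.844 = 7.46 m

L ≈ 7.46 m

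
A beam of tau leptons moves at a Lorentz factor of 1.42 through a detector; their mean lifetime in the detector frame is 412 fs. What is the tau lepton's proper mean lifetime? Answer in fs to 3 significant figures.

γ = 1.42 (given)
Proper time: τ₀ = Δt/γ = 412/1.42 = 290 fs

τ₀ ≈ 290 fs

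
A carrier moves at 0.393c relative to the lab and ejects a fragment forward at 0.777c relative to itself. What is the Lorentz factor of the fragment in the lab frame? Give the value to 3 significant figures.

u_lab = (0.777 + 0.393)/(1 + 0.777×0.393) = 1.170/1.30536 = 0.896304
γ = 1/√(1 − 0.896304²) = 2.26

γ ≈ 2.26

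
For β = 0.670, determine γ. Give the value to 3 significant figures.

γ = 1/√(1 − β²) = 1/√(1 − 0.670²) = 1/√(0.55110) = 1.35

γ ≈ 1.35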